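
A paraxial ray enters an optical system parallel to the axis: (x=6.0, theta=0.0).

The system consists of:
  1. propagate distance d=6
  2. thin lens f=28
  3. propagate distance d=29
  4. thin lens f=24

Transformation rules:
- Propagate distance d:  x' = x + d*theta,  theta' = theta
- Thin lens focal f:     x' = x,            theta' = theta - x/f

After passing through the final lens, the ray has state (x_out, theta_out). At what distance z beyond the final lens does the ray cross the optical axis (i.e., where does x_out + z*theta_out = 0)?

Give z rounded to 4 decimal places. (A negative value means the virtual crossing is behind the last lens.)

Initial: x=6.0000 theta=0.0000
After 1 (propagate distance d=6): x=6.0000 theta=0.0000
After 2 (thin lens f=28): x=6.0000 theta=-3/14 (≈-0.2143)
After 3 (propagate distance d=29): x=-3/14 (≈-0.2143) theta=-3/14 (≈-0.2143)
After 4 (thin lens f=24): x=-3/14 (≈-0.2143) theta=-23/112 (≈-0.2054)
z_focus = -x_out/theta_out = -(-3/14)/(-23/112) = -24/23 ≈ -1.0435
Rounded to 4 decimal places: z = -1.0435

Answer: -1.0435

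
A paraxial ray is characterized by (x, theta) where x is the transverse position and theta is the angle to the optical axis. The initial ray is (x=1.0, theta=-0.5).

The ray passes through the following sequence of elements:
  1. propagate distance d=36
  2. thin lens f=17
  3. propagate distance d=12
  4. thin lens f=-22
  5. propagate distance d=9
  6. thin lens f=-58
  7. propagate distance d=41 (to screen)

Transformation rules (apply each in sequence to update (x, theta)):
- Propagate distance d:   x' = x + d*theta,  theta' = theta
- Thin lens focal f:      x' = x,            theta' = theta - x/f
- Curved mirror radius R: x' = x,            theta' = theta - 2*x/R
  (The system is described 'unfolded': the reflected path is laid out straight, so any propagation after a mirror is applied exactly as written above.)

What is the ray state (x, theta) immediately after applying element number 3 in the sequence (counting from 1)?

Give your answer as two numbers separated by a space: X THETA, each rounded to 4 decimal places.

Initial: x=1.0000 theta=-0.5000
After 1 (propagate distance d=36): x=-17.0000 theta=-0.5000
After 2 (thin lens f=17): x=-17.0000 theta=0.5000
After 3 (propagate distance d=12): x=-11.0000 theta=0.5000
Rounded to 4 decimal places: x = -11.0000, theta = 0.5000

Answer: -11.0000 0.5000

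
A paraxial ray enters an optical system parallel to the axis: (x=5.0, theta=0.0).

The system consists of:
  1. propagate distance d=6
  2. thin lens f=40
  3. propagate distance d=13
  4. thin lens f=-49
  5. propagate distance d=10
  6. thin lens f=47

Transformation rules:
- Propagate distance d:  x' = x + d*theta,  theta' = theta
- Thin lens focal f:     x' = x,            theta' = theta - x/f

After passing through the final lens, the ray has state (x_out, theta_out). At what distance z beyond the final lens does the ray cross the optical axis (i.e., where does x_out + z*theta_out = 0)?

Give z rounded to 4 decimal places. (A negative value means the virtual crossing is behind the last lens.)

Initial: x=5.0000 theta=0.0000
After 1 (propagate distance d=6): x=5.0000 theta=0.0000
After 2 (thin lens f=40): x=5.0000 theta=-0.1250
After 3 (propagate distance d=13): x=3.3750 theta=-0.1250
After 4 (thin lens f=-49): x=3.3750 theta=-11/196 (≈-0.0561)
After 5 (propagate distance d=10): x=1103/392 (≈2.8138) theta=-11/196 (≈-0.0561)
After 6 (thin lens f=47): x=1103/392 (≈2.8138) theta=-2137/18424 (≈-0.1160)
z_focus = -x_out/theta_out = -(1103/392)/(-2137/18424) = 51841/2137 ≈ 24.2588
Rounded to 4 decimal places: z = 24.2588

Answer: 24.2588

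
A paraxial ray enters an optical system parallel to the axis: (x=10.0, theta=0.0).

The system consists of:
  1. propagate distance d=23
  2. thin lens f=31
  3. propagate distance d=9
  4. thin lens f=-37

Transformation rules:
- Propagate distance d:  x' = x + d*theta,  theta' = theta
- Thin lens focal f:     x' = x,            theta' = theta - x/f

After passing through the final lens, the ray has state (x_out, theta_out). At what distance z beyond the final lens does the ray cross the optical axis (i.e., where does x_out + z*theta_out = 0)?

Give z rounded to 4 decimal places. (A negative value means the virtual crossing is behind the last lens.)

Initial: x=10.0000 theta=0.0000
After 1 (propagate distance d=23): x=10.0000 theta=0.0000
After 2 (thin lens f=31): x=10.0000 theta=-10/31 (≈-0.3226)
After 3 (propagate distance d=9): x=220/31 (≈7.0968) theta=-10/31 (≈-0.3226)
After 4 (thin lens f=-37): x=220/31 (≈7.0968) theta=-150/1147 (≈-0.1308)
z_focus = -x_out/theta_out = -(220/31)/(-150/1147) = 814/15 ≈ 54.2667
Rounded to 4 decimal places: z = 54.2667

Answer: 54.2667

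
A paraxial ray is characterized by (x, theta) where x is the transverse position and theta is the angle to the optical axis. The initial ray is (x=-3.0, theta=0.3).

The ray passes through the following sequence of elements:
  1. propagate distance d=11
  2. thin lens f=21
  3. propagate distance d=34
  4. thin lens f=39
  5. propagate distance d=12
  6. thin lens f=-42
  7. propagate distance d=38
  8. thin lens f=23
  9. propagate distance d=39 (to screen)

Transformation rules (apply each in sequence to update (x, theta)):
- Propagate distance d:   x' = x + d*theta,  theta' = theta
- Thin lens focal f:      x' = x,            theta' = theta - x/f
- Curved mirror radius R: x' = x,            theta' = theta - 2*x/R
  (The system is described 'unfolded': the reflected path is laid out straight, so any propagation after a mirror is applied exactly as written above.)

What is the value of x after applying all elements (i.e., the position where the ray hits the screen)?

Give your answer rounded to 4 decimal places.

Initial: x=-3.0000 theta=0.3000
After 1 (propagate distance d=11): x=0.3000 theta=0.3000
After 2 (thin lens f=21): x=0.3000 theta=2/7 (≈0.2857)
After 3 (propagate distance d=34): x=701/70 (≈10.0143) theta=2/7 (≈0.2857)
After 4 (thin lens f=39): x=701/70 (≈10.0143) theta=79/2730 (≈0.0289)
After 5 (propagate distance d=12): x=1347/130 (≈10.3615) theta=79/2730 (≈0.0289)
After 6 (thin lens f=-42): x=1347/130 (≈10.3615) theta=43/156 (≈0.2756)
After 7 (propagate distance d=38): x=4063/195 (≈20.8359) theta=43/156 (≈0.2756)
After 8 (thin lens f=23): x=4063/195 (≈20.8359) theta=-3769/5980 (≈-0.6303)
After 9 (propagate distance d=39 (to screen)): x=-67177/17940 (≈-3.7445) theta=-3769/5980 (≈-0.6303)
Rounded to 4 decimal places: x = -3.7445

Answer: -3.7445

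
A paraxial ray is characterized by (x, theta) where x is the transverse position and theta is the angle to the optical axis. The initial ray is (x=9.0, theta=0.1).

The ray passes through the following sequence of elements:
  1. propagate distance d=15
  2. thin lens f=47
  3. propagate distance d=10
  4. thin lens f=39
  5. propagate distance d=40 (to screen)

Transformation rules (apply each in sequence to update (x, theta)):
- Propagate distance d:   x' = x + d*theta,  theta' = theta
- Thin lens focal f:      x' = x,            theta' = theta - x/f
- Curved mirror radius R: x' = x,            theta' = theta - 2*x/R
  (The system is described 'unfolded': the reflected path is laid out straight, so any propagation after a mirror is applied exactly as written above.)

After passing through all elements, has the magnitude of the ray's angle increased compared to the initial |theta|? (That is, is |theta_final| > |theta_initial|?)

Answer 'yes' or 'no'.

Initial: x=9.0000 theta=0.1000
After 1 (propagate distance d=15): x=10.5000 theta=0.1000
After 2 (thin lens f=47): x=10.5000 theta=-29/235 (≈-0.1234)
After 3 (propagate distance d=10): x=871/94 (≈9.2660) theta=-29/235 (≈-0.1234)
After 4 (thin lens f=39): x=871/94 (≈9.2660) theta=-509/1410 (≈-0.3610)
After 5 (propagate distance d=40 (to screen)): x=-1459/282 (≈-5.1738) theta=-509/1410 (≈-0.3610)
|theta_initial|=0.1000 |theta_final|=509/1410 (≈0.3610) -> increased

Answer: yes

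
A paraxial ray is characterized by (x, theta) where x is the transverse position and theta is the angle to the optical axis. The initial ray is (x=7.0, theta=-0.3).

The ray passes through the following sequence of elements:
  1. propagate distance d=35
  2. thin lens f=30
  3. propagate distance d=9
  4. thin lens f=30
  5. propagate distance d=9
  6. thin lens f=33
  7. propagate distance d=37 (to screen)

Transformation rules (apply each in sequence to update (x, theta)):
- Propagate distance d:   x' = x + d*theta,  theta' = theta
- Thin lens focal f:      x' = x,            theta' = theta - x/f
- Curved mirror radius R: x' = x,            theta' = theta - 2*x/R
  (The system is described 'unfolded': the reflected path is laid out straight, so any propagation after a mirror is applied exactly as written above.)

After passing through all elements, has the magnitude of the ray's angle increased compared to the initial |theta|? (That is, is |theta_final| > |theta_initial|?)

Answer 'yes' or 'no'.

Answer: no

Derivation:
Initial: x=7.0000 theta=-0.3000
After 1 (propagate distance d=35): x=-3.5000 theta=-0.3000
After 2 (thin lens f=30): x=-3.5000 theta=-11/60 (≈-0.1833)
After 3 (propagate distance d=9): x=-5.1500 theta=-11/60 (≈-0.1833)
After 4 (thin lens f=30): x=-5.1500 theta=-7/600 (≈-0.0117)
After 5 (propagate distance d=9): x=-5.2550 theta=-7/600 (≈-0.0117)
After 6 (thin lens f=33): x=-5.2550 theta=487/3300 (≈0.1476)
After 7 (propagate distance d=37 (to screen)): x=271/1320 (≈0.2053) theta=487/3300 (≈0.1476)
|theta_initial|=0.3000 |theta_final|=487/3300 (≈0.1476) -> not increased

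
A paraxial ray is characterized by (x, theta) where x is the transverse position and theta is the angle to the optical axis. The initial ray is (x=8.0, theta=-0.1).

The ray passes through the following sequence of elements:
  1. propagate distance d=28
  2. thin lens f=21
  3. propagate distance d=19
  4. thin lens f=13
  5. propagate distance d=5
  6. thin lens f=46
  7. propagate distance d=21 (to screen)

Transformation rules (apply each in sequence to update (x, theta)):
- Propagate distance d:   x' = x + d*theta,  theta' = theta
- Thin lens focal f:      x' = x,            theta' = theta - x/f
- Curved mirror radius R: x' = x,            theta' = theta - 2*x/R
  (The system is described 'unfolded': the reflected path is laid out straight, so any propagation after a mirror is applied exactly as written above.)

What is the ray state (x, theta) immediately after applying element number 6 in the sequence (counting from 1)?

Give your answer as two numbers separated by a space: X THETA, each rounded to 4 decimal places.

Answer: -2.6026 -0.1830

Derivation:
Initial: x=8.0000 theta=-0.1000
After 1 (propagate distance d=28): x=5.2000 theta=-0.1000
After 2 (thin lens f=21): x=5.2000 theta=-73/210 (≈-0.3476)
After 3 (propagate distance d=19): x=-59/42 (≈-1.4048) theta=-73/210 (≈-0.3476)
After 4 (thin lens f=13): x=-59/42 (≈-1.4048) theta=-109/455 (≈-0.2396)
After 5 (propagate distance d=5): x=-203/78 (≈-2.6026) theta=-109/455 (≈-0.2396)
After 6 (thin lens f=46): x=-203/78 (≈-2.6026) theta=-22979/125580 (≈-0.1830)
Rounded to 4 decimal places: x = -2.6026, theta = -0.1830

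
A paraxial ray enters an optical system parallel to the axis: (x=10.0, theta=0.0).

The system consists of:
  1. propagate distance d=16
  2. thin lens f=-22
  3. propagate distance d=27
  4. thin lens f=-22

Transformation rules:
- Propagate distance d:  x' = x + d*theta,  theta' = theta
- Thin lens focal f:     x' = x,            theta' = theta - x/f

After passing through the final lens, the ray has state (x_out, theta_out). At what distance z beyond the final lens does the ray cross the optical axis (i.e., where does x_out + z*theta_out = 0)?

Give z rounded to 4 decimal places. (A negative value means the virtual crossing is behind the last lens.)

Initial: x=10.0000 theta=0.0000
After 1 (propagate distance d=16): x=10.0000 theta=0.0000
After 2 (thin lens f=-22): x=10.0000 theta=5/11 (≈0.4545)
After 3 (propagate distance d=27): x=245/11 (≈22.2727) theta=5/11 (≈0.4545)
After 4 (thin lens f=-22): x=245/11 (≈22.2727) theta=355/242 (≈1.4669)
z_focus = -x_out/theta_out = -(245/11)/(355/242) = -1078/71 ≈ -15.1831
Rounded to 4 decimal places: z = -15.1831

Answer: -15.1831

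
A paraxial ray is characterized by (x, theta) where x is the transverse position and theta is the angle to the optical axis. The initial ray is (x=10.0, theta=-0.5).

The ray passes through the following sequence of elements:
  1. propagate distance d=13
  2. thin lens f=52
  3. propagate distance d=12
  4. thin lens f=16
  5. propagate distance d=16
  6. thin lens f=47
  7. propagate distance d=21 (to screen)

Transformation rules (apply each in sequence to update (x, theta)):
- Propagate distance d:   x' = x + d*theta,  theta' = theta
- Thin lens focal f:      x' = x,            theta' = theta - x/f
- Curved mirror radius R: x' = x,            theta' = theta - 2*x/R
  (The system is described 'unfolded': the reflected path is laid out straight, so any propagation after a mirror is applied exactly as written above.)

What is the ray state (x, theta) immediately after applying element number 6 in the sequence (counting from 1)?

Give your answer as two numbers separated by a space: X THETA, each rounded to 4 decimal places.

Answer: -9.0769 -0.1675

Derivation:
Initial: x=10.0000 theta=-0.5000
After 1 (propagate distance d=13): x=3.5000 theta=-0.5000
After 2 (thin lens f=52): x=3.5000 theta=-59/104 (≈-0.5673)
After 3 (propagate distance d=12): x=-43/13 (≈-3.3077) theta=-59/104 (≈-0.5673)
After 4 (thin lens f=16): x=-43/13 (≈-3.3077) theta=-75/208 (≈-0.3606)
After 5 (propagate distance d=16): x=-118/13 (≈-9.0769) theta=-75/208 (≈-0.3606)
After 6 (thin lens f=47): x=-118/13 (≈-9.0769) theta=-1637/9776 (≈-0.1675)
Rounded to 4 decimal places: x = -9.0769, theta = -0.1675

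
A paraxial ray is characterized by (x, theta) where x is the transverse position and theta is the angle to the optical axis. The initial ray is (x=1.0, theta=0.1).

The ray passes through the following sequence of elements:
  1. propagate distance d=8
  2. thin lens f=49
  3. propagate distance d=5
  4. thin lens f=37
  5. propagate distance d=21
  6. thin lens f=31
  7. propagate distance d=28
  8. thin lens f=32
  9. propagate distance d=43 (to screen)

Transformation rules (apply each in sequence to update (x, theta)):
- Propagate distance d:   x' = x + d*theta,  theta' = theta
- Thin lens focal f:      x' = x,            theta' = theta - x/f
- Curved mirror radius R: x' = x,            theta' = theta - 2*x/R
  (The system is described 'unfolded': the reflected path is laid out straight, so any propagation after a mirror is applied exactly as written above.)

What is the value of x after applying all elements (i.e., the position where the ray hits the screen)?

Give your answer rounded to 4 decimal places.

Answer: -2.9844

Derivation:
Initial: x=1.0000 theta=0.1000
After 1 (propagate distance d=8): x=1.8000 theta=0.1000
After 2 (thin lens f=49): x=1.8000 theta=31/490 (≈0.0633)
After 3 (propagate distance d=5): x=1037/490 (≈2.1163) theta=31/490 (≈0.0633)
After 4 (thin lens f=37): x=1037/490 (≈2.1163) theta=11/1813 (≈0.0061)
After 5 (propagate distance d=21): x=40679/18130 (≈2.2437) theta=11/1813 (≈0.0061)
After 6 (thin lens f=31): x=40679/18130 (≈2.2437) theta=-37269/562030 (≈-0.0663)
After 7 (propagate distance d=28): x=217517/562030 (≈0.3870) theta=-37269/562030 (≈-0.0663)
After 8 (thin lens f=32): x=217517/562030 (≈0.3870) theta=-282025/3596992 (≈-0.0784)
After 9 (propagate distance d=43 (to screen)): x=-7667833/2569280 (≈-2.9844) theta=-282025/3596992 (≈-0.0784)
Rounded to 4 decimal places: x = -2.9844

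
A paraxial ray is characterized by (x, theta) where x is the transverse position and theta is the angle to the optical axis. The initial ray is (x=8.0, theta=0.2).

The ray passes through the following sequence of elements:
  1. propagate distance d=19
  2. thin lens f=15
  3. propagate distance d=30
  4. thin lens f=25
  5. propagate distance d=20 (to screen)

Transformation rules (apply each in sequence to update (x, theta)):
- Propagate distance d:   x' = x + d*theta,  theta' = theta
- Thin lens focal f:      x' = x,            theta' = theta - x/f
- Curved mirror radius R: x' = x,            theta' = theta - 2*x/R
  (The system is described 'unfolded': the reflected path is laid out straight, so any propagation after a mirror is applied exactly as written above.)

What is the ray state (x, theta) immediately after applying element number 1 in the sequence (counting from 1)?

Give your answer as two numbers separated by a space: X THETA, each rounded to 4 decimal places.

Answer: 11.8000 0.2000

Derivation:
Initial: x=8.0000 theta=0.2000
After 1 (propagate distance d=19): x=11.8000 theta=0.2000
Rounded to 4 decimal places: x = 11.8000, theta = 0.2000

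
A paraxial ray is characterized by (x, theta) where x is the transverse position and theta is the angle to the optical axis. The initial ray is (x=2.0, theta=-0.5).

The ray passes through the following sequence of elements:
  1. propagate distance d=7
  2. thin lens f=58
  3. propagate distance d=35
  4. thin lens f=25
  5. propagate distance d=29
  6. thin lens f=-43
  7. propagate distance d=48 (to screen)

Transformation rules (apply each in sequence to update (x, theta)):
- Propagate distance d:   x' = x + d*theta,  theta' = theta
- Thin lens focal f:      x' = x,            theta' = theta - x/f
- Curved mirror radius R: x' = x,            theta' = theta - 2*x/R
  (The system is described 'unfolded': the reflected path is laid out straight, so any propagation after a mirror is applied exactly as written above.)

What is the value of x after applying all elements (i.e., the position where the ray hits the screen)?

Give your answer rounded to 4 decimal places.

Answer: -10.9884

Derivation:
Initial: x=2.0000 theta=-0.5000
After 1 (propagate distance d=7): x=-1.5000 theta=-0.5000
After 2 (thin lens f=58): x=-1.5000 theta=-55/116 (≈-0.4741)
After 3 (propagate distance d=35): x=-2099/116 (≈-18.0948) theta=-55/116 (≈-0.4741)
After 4 (thin lens f=25): x=-2099/116 (≈-18.0948) theta=181/725 (≈0.2497)
After 5 (propagate distance d=29): x=-31479/2900 (≈-10.8548) theta=181/725 (≈0.2497)
After 6 (thin lens f=-43): x=-31479/2900 (≈-10.8548) theta=-347/124700 (≈-0.0028)
After 7 (propagate distance d=48 (to screen)): x=-1370253/124700 (≈-10.9884) theta=-347/124700 (≈-0.0028)
Rounded to 4 decimal places: x = -10.9884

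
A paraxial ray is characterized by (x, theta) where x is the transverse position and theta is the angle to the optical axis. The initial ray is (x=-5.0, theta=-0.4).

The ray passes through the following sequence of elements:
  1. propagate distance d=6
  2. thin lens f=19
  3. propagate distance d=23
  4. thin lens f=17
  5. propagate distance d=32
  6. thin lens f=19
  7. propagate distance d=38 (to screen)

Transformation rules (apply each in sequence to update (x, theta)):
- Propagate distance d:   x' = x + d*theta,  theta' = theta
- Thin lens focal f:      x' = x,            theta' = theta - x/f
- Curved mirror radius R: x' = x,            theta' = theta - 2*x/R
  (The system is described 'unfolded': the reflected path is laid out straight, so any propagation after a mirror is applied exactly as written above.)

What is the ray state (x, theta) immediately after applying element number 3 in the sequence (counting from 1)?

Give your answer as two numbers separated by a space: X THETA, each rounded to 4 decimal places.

Initial: x=-5.0000 theta=-0.4000
After 1 (propagate distance d=6): x=-7.4000 theta=-0.4000
After 2 (thin lens f=19): x=-7.4000 theta=-1/95 (≈-0.0105)
After 3 (propagate distance d=23): x=-726/95 (≈-7.6421) theta=-1/95 (≈-0.0105)
Rounded to 4 decimal places: x = -7.6421, theta = -0.0105

Answer: -7.6421 -0.0105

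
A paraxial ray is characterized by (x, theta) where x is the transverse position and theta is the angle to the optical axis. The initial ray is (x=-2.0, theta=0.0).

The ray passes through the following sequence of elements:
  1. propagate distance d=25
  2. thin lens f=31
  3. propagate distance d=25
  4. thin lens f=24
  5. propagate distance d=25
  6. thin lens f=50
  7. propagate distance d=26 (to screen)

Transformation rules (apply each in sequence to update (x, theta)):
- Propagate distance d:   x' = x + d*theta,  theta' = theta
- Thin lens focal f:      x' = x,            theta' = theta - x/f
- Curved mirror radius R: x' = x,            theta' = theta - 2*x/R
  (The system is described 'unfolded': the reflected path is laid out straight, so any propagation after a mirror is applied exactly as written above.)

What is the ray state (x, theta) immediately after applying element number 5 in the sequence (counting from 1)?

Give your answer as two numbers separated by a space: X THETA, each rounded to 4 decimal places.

Answer: 1.6290 0.0806

Derivation:
Initial: x=-2.0000 theta=0.0000
After 1 (propagate distance d=25): x=-2.0000 theta=0.0000
After 2 (thin lens f=31): x=-2.0000 theta=2/31 (≈0.0645)
After 3 (propagate distance d=25): x=-12/31 (≈-0.3871) theta=2/31 (≈0.0645)
After 4 (thin lens f=24): x=-12/31 (≈-0.3871) theta=5/62 (≈0.0806)
After 5 (propagate distance d=25): x=101/62 (≈1.6290) theta=5/62 (≈0.0806)
Rounded to 4 decimal places: x = 1.6290, theta = 0.0806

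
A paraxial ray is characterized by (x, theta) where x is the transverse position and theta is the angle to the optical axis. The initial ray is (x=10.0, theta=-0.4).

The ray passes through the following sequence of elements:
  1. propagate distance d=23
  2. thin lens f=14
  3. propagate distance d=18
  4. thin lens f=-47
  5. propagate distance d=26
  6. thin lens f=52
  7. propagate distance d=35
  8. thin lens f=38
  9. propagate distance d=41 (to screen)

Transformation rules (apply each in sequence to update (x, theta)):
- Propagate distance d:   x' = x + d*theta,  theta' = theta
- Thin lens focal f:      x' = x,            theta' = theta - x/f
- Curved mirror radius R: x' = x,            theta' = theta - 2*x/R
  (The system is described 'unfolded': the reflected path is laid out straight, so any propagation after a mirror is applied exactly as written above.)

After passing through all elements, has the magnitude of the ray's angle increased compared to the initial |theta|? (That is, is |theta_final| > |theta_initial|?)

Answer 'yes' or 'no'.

Answer: yes

Derivation:
Initial: x=10.0000 theta=-0.4000
After 1 (propagate distance d=23): x=0.8000 theta=-0.4000
After 2 (thin lens f=14): x=0.8000 theta=-16/35 (≈-0.4571)
After 3 (propagate distance d=18): x=-52/7 (≈-7.4286) theta=-16/35 (≈-0.4571)
After 4 (thin lens f=-47): x=-52/7 (≈-7.4286) theta=-1012/1645 (≈-0.6152)
After 5 (propagate distance d=26): x=-38532/1645 (≈-23.4237) theta=-1012/1645 (≈-0.6152)
After 6 (thin lens f=52): x=-38532/1645 (≈-23.4237) theta=-271/1645 (≈-0.1647)
After 7 (propagate distance d=35): x=-48017/1645 (≈-29.1897) theta=-271/1645 (≈-0.1647)
After 8 (thin lens f=38): x=-48017/1645 (≈-29.1897) theta=37719/62510 (≈0.6034)
After 9 (propagate distance d=41 (to screen)): x=-278167/62510 (≈-4.4500) theta=37719/62510 (≈0.6034)
|theta_initial|=0.4000 |theta_final|=37719/62510 (≈0.6034) -> increased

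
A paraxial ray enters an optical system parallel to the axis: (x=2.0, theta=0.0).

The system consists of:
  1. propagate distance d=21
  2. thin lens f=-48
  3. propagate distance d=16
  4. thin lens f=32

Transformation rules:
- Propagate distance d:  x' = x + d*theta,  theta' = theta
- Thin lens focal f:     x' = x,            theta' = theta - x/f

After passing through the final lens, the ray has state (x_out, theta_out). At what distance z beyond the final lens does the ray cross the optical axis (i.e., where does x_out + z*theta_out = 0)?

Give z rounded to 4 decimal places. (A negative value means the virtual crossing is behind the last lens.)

Answer: 64.0000

Derivation:
Initial: x=2.0000 theta=0.0000
After 1 (propagate distance d=21): x=2.0000 theta=0.0000
After 2 (thin lens f=-48): x=2.0000 theta=1/24 (≈0.0417)
After 3 (propagate distance d=16): x=8/3 (≈2.6667) theta=1/24 (≈0.0417)
After 4 (thin lens f=32): x=8/3 (≈2.6667) theta=-1/24 (≈-0.0417)
z_focus = -x_out/theta_out = -(8/3)/(-1/24) = 64.0000
Rounded to 4 decimal places: z = 64.0000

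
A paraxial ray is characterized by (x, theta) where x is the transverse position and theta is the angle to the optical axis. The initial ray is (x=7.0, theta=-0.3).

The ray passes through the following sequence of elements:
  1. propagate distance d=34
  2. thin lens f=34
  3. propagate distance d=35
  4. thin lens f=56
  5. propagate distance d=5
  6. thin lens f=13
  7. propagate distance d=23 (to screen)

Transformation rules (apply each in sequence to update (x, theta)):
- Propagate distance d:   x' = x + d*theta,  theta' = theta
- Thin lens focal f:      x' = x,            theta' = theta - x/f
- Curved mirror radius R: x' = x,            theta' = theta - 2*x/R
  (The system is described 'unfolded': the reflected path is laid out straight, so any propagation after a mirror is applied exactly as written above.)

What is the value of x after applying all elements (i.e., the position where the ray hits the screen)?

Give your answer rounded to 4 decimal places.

Initial: x=7.0000 theta=-0.3000
After 1 (propagate distance d=34): x=-3.2000 theta=-0.3000
After 2 (thin lens f=34): x=-3.2000 theta=-7/34 (≈-0.2059)
After 3 (propagate distance d=35): x=-1769/170 (≈-10.4059) theta=-7/34 (≈-0.2059)
After 4 (thin lens f=56): x=-1769/170 (≈-10.4059) theta=-191/9520 (≈-0.0201)
After 5 (propagate distance d=5): x=-100019/9520 (≈-10.5062) theta=-191/9520 (≈-0.0201)
After 6 (thin lens f=13): x=-100019/9520 (≈-10.5062) theta=6096/7735 (≈0.7881)
After 7 (propagate distance d=23 (to screen)): x=943081/123760 (≈7.6202) theta=6096/7735 (≈0.7881)
Rounded to 4 decimal places: x = 7.6202

Answer: 7.6202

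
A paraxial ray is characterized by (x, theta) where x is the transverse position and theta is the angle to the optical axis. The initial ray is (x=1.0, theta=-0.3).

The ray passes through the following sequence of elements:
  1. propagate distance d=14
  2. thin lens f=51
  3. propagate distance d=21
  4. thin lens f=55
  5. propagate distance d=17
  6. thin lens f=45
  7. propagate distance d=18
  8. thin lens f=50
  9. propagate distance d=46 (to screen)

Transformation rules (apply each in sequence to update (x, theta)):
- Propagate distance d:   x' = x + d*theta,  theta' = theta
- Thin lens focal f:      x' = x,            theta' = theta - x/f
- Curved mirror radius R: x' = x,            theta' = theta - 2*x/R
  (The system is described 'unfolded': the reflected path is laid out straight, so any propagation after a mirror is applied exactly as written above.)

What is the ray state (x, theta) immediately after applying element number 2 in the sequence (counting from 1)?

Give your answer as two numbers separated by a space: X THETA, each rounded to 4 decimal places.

Answer: -3.2000 -0.2373

Derivation:
Initial: x=1.0000 theta=-0.3000
After 1 (propagate distance d=14): x=-3.2000 theta=-0.3000
After 2 (thin lens f=51): x=-3.2000 theta=-121/510 (≈-0.2373)
Rounded to 4 decimal places: x = -3.2000, theta = -0.2373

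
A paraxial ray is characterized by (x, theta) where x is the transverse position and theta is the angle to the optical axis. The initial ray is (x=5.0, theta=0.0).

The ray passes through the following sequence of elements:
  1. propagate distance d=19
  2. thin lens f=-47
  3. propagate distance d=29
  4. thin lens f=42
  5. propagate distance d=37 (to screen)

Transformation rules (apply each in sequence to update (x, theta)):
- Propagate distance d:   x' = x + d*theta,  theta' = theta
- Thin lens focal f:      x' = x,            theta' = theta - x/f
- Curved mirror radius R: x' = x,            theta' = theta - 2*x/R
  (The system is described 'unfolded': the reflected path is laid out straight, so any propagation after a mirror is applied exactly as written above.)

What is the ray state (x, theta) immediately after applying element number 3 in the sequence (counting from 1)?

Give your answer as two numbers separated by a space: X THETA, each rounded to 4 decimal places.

Initial: x=5.0000 theta=0.0000
After 1 (propagate distance d=19): x=5.0000 theta=0.0000
After 2 (thin lens f=-47): x=5.0000 theta=5/47 (≈0.1064)
After 3 (propagate distance d=29): x=380/47 (≈8.0851) theta=5/47 (≈0.1064)
Rounded to 4 decimal places: x = 8.0851, theta = 0.1064

Answer: 8.0851 0.1064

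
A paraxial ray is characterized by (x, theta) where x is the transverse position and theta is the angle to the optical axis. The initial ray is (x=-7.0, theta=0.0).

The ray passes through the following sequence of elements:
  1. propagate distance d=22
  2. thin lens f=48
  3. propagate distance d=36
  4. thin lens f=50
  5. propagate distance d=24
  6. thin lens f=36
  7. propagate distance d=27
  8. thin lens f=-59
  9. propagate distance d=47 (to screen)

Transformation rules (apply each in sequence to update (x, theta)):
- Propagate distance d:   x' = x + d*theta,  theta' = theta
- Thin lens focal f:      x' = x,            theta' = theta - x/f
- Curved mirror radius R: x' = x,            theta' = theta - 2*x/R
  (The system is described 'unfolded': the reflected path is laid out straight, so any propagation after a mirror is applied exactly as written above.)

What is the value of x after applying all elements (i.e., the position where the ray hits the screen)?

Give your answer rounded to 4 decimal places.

Answer: 15.0530

Derivation:
Initial: x=-7.0000 theta=0.0000
After 1 (propagate distance d=22): x=-7.0000 theta=0.0000
After 2 (thin lens f=48): x=-7.0000 theta=7/48 (≈0.1458)
After 3 (propagate distance d=36): x=-1.7500 theta=7/48 (≈0.1458)
After 4 (thin lens f=50): x=-1.7500 theta=217/1200 (≈0.1808)
After 5 (propagate distance d=24): x=2.5900 theta=217/1200 (≈0.1808)
After 6 (thin lens f=36): x=2.5900 theta=49/450 (≈0.1089)
After 7 (propagate distance d=27): x=5.5300 theta=49/450 (≈0.1089)
After 8 (thin lens f=-59): x=5.5300 theta=10759/53100 (≈0.2026)
After 9 (propagate distance d=47 (to screen)): x=199829/13275 (≈15.0530) theta=10759/53100 (≈0.2026)
Rounded to 4 decimal places: x = 15.0530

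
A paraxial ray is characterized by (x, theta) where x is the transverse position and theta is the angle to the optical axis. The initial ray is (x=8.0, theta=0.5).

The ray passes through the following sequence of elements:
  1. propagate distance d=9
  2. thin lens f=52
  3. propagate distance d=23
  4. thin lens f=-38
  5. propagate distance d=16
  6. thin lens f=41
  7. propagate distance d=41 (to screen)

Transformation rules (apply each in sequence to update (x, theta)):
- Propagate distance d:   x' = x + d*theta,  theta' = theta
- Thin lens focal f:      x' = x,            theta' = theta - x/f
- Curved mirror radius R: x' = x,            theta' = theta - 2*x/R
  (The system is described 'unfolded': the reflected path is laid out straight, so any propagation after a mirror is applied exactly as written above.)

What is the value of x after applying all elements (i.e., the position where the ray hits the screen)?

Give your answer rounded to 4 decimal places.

Answer: 30.5736

Derivation:
Initial: x=8.0000 theta=0.5000
After 1 (propagate distance d=9): x=12.5000 theta=0.5000
After 2 (thin lens f=52): x=12.5000 theta=27/104 (≈0.2596)
After 3 (propagate distance d=23): x=1921/104 (≈18.4712) theta=27/104 (≈0.2596)
After 4 (thin lens f=-38): x=1921/104 (≈18.4712) theta=2947/3952 (≈0.7457)
After 5 (propagate distance d=16): x=60075/1976 (≈30.4023) theta=2947/3952 (≈0.7457)
After 6 (thin lens f=41): x=60075/1976 (≈30.4023) theta=677/162032 (≈0.0042)
After 7 (propagate distance d=41 (to screen)): x=120827/3952 (≈30.5736) theta=677/162032 (≈0.0042)
Rounded to 4 decimal places: x = 30.5736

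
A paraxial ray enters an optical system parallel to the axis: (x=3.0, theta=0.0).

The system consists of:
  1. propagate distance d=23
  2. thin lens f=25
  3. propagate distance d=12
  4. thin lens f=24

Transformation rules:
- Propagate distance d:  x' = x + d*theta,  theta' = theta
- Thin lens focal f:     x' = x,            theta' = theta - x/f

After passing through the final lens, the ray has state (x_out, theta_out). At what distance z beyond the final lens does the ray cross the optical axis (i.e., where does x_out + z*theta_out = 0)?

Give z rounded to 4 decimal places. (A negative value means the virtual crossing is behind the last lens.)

Initial: x=3.0000 theta=0.0000
After 1 (propagate distance d=23): x=3.0000 theta=0.0000
After 2 (thin lens f=25): x=3.0000 theta=-0.1200
After 3 (propagate distance d=12): x=1.5600 theta=-0.1200
After 4 (thin lens f=24): x=1.5600 theta=-0.1850
z_focus = -x_out/theta_out = -(1.5600)/(-0.1850) = 312/37 ≈ 8.4324
Rounded to 4 decimal places: z = 8.4324

Answer: 8.4324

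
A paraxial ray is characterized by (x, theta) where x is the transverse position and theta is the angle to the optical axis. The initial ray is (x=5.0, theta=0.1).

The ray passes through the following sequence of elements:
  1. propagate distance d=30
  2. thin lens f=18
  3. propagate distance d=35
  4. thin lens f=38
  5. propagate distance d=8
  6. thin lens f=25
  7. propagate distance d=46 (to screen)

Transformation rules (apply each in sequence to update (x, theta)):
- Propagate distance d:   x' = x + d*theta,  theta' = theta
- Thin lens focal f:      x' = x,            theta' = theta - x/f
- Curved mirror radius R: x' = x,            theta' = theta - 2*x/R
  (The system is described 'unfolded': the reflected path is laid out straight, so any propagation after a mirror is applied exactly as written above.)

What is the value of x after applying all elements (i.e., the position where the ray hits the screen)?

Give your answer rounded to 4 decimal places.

Initial: x=5.0000 theta=0.1000
After 1 (propagate distance d=30): x=8.0000 theta=0.1000
After 2 (thin lens f=18): x=8.0000 theta=-31/90 (≈-0.3444)
After 3 (propagate distance d=35): x=-73/18 (≈-4.0556) theta=-31/90 (≈-0.3444)
After 4 (thin lens f=38): x=-73/18 (≈-4.0556) theta=-271/1140 (≈-0.2377)
After 5 (propagate distance d=8): x=-10187/1710 (≈-5.9573) theta=-271/1140 (≈-0.2377)
After 6 (thin lens f=25): x=-10187/1710 (≈-5.9573) theta=49/85500 (≈0.0006)
After 7 (propagate distance d=46 (to screen)): x=-14086/2375 (≈-5.9309) theta=49/85500 (≈0.0006)
Rounded to 4 decimal places: x = -5.9309

Answer: -5.9309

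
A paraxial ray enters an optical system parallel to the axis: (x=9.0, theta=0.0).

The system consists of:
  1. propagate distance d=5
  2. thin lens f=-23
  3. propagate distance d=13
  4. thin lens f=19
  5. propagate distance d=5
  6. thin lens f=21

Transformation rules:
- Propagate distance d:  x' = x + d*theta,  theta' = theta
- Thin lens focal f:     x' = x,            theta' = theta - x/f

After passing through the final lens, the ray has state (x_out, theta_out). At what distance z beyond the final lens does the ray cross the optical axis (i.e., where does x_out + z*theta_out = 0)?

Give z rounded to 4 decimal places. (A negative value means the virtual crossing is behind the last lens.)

Answer: 13.1579

Derivation:
Initial: x=9.0000 theta=0.0000
After 1 (propagate distance d=5): x=9.0000 theta=0.0000
After 2 (thin lens f=-23): x=9.0000 theta=9/23 (≈0.3913)
After 3 (propagate distance d=13): x=324/23 (≈14.0870) theta=9/23 (≈0.3913)
After 4 (thin lens f=19): x=324/23 (≈14.0870) theta=-153/437 (≈-0.3501)
After 5 (propagate distance d=5): x=5391/437 (≈12.3364) theta=-153/437 (≈-0.3501)
After 6 (thin lens f=21): x=5391/437 (≈12.3364) theta=-2868/3059 (≈-0.9376)
z_focus = -x_out/theta_out = -(5391/437)/(-2868/3059) = 12579/956 ≈ 13.1579
Rounded to 4 decimal places: z = 13.1579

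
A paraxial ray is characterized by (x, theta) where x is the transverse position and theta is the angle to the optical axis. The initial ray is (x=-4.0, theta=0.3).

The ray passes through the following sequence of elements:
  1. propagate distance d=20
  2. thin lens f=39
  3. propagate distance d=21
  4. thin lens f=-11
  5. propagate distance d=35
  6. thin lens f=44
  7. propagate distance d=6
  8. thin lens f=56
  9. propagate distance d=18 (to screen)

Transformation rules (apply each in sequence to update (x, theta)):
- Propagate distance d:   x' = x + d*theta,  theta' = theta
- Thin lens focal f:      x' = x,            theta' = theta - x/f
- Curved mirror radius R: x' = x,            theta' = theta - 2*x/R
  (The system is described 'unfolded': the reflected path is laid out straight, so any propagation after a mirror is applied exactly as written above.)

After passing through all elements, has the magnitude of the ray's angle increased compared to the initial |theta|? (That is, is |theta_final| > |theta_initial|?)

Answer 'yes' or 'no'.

Answer: yes

Derivation:
Initial: x=-4.0000 theta=0.3000
After 1 (propagate distance d=20): x=2.0000 theta=0.3000
After 2 (thin lens f=39): x=2.0000 theta=97/390 (≈0.2487)
After 3 (propagate distance d=21): x=939/130 (≈7.2231) theta=97/390 (≈0.2487)
After 4 (thin lens f=-11): x=939/130 (≈7.2231) theta=1942/2145 (≈0.9054)
After 5 (propagate distance d=35): x=166927/4290 (≈38.9107) theta=1942/2145 (≈0.9054)
After 6 (thin lens f=44): x=166927/4290 (≈38.9107) theta=1323/62920 (≈0.0210)
After 7 (propagate distance d=6): x=3684301/94380 (≈39.0369) theta=1323/62920 (≈0.0210)
After 8 (thin lens f=56): x=3684301/94380 (≈39.0369) theta=-3573169/5285280 (≈-0.6761)
After 9 (propagate distance d=18 (to screen)): x=71001907/2642640 (≈26.8678) theta=-3573169/5285280 (≈-0.6761)
|theta_initial|=0.3000 |theta_final|=3573169/5285280 (≈0.6761) -> increased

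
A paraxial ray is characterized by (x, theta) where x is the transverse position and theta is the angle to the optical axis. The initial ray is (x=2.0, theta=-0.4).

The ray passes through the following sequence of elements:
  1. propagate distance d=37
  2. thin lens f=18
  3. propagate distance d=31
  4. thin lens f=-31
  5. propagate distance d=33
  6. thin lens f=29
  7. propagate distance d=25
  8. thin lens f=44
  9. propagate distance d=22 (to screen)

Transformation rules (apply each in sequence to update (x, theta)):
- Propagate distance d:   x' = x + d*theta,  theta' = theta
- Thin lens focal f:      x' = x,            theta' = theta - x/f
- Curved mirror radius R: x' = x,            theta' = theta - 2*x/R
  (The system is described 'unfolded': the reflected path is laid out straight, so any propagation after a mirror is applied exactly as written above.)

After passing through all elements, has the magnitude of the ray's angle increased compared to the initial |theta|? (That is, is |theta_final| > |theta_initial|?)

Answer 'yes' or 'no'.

Answer: no

Derivation:
Initial: x=2.0000 theta=-0.4000
After 1 (propagate distance d=37): x=-12.8000 theta=-0.4000
After 2 (thin lens f=18): x=-12.8000 theta=14/45 (≈0.3111)
After 3 (propagate distance d=31): x=-142/45 (≈-3.1556) theta=14/45 (≈0.3111)
After 4 (thin lens f=-31): x=-142/45 (≈-3.1556) theta=292/1395 (≈0.2093)
After 5 (propagate distance d=33): x=5234/1395 (≈3.7520) theta=292/1395 (≈0.2093)
After 6 (thin lens f=29): x=5234/1395 (≈3.7520) theta=1078/13485 (≈0.0799)
After 7 (propagate distance d=25): x=232636/40455 (≈5.7505) theta=1078/13485 (≈0.0799)
After 8 (thin lens f=44): x=232636/40455 (≈5.7505) theta=-4517/89001 (≈-0.0508)
After 9 (propagate distance d=22 (to screen)): x=187466/40455 (≈4.6339) theta=-4517/89001 (≈-0.0508)
|theta_initial|=0.4000 |theta_final|=4517/89001 (≈0.0508) -> not increased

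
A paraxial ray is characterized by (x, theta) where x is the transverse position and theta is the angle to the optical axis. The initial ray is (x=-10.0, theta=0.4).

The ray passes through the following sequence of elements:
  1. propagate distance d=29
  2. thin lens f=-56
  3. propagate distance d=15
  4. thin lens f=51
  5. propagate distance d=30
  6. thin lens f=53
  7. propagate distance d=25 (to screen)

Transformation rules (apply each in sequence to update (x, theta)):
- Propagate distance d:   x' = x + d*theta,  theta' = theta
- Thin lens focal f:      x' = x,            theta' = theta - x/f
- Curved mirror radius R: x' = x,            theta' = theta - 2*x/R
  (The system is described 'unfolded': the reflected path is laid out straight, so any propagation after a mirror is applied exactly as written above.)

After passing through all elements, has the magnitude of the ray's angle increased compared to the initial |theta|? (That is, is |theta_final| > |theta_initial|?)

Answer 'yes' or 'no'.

Answer: no

Derivation:
Initial: x=-10.0000 theta=0.4000
After 1 (propagate distance d=29): x=1.6000 theta=0.4000
After 2 (thin lens f=-56): x=1.6000 theta=3/7 (≈0.4286)
After 3 (propagate distance d=15): x=281/35 (≈8.0286) theta=3/7 (≈0.4286)
After 4 (thin lens f=51): x=281/35 (≈8.0286) theta=484/1785 (≈0.2711)
After 5 (propagate distance d=30): x=9617/595 (≈16.1630) theta=484/1785 (≈0.2711)
After 6 (thin lens f=53): x=9617/595 (≈16.1630) theta=-457/13515 (≈-0.0338)
After 7 (propagate distance d=25 (to screen)): x=1449128/94605 (≈15.3177) theta=-457/13515 (≈-0.0338)
|theta_initial|=0.4000 |theta_final|=457/13515 (≈0.0338) -> not increased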